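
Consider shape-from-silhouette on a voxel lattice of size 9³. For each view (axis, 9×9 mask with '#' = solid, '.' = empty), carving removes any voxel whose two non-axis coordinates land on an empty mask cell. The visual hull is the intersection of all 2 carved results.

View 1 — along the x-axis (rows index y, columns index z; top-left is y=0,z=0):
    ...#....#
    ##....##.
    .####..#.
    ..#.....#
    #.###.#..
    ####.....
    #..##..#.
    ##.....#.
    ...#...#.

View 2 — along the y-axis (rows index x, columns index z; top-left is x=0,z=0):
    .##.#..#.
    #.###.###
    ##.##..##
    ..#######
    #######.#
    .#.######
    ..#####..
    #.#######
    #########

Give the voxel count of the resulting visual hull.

voxel count = 211

start: 9×9×9 = 729 voxels
after view 1 [x-axis, 31 of 81 cells solid] → remaining = 279
after view 2 [y-axis, 61 of 81 cells solid] → remaining = 211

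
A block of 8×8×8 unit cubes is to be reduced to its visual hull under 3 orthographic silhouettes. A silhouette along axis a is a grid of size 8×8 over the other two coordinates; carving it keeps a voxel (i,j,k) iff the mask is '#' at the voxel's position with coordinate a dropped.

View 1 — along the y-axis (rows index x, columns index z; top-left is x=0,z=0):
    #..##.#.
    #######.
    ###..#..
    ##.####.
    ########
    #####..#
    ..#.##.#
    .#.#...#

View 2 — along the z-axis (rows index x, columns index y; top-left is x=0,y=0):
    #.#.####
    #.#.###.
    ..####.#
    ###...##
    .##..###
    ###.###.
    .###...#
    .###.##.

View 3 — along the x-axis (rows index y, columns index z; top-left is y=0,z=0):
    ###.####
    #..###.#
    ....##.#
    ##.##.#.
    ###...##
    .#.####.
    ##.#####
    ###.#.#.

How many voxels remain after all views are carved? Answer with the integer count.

before carving: 512 voxels (8×8×8)
step 1: project along y, AND mask (42/64) → |grid| = 336
step 2: project along z, AND mask (41/64) → |grid| = 216
step 3: project along x, AND mask (42/64) → |grid| = 138

remaining voxels: 138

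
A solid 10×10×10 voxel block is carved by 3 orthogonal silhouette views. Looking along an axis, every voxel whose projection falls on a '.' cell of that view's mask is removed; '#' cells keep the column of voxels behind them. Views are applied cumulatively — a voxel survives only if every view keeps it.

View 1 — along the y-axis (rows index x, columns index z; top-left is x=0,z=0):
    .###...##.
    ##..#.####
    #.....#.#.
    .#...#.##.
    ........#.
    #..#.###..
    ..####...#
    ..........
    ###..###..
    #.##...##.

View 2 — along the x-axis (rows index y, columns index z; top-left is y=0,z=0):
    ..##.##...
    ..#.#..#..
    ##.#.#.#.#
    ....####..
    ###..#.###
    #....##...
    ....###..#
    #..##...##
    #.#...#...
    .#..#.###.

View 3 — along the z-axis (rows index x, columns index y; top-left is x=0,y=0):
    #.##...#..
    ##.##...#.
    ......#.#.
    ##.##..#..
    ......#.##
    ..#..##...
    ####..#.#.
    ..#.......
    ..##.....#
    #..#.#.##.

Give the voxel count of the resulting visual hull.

|visual hull| = 76

start: 10×10×10 = 1000 voxels
after view 1 [y-axis, 41 of 100 cells solid] → remaining = 410
after view 2 [x-axis, 44 of 100 cells solid] → remaining = 179
after view 3 [z-axis, 37 of 100 cells solid] → remaining = 76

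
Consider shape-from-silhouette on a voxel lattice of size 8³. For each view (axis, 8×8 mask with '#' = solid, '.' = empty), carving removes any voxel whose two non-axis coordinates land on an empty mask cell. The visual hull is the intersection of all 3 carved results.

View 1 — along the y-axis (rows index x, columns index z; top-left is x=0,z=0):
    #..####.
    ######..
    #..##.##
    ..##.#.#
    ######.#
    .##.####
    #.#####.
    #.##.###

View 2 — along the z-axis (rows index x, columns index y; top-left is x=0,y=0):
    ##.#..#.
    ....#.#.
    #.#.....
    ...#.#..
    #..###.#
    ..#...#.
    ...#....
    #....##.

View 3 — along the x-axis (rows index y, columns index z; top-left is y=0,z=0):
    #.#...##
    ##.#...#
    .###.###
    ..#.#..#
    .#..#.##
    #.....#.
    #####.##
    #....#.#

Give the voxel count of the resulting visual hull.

voxel count = 60

before carving: 512 voxels (8×8×8)
[1] y-view keeps 45 columns → grid now 360
[2] z-view keeps 21 columns → grid now 121
[3] x-view keeps 33 columns → grid now 60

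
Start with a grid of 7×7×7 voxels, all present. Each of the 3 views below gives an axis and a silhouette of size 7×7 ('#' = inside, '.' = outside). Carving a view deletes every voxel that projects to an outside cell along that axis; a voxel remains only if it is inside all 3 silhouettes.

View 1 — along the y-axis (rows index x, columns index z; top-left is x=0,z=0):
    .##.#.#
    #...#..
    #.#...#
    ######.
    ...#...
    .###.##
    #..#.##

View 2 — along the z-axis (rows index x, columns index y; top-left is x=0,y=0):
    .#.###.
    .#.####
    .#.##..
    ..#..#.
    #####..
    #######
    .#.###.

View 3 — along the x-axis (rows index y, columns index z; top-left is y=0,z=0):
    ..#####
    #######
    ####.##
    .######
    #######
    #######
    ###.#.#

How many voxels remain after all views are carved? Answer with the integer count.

96 voxels

initial block: 7^3 = 343
step 1: project along y, AND mask (25/49) → |grid| = 175
step 2: project along z, AND mask (30/49) → |grid| = 103
step 3: project along x, AND mask (43/49) → |grid| = 96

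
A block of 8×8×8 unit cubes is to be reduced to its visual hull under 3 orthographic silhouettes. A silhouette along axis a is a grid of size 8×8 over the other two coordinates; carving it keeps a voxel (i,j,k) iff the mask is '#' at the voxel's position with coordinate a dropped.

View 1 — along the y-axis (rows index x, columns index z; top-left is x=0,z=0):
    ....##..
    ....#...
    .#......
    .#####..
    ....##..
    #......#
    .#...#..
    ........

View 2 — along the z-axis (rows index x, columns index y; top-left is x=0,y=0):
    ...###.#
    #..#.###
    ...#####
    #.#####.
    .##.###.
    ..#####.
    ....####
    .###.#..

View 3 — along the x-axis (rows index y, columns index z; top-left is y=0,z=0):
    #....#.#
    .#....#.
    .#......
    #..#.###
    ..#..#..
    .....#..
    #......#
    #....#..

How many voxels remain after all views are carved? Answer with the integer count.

before carving: 512 voxels (8×8×8)
  1. axis=1 (XZ plane), |mask|=15  ⇒  voxels=120
  2. axis=2 (XY plane), |mask|=38  ⇒  voxels=76
  3. axis=0 (YZ plane), |mask|=18  ⇒  voxels=20

20 voxels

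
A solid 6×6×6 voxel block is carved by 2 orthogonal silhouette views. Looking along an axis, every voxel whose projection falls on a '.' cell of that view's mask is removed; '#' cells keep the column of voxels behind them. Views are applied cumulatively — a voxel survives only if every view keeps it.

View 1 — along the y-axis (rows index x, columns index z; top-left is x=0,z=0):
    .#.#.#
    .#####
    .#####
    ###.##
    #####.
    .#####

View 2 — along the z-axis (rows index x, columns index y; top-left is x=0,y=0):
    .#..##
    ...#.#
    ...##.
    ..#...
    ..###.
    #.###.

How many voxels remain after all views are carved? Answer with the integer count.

|visual hull| = 69

initial block: 6^3 = 216
carve view 1 (along y, XZ-mask fill 28/36): 168 voxels remain
carve view 2 (along z, XY-mask fill 15/36): 69 voxels remain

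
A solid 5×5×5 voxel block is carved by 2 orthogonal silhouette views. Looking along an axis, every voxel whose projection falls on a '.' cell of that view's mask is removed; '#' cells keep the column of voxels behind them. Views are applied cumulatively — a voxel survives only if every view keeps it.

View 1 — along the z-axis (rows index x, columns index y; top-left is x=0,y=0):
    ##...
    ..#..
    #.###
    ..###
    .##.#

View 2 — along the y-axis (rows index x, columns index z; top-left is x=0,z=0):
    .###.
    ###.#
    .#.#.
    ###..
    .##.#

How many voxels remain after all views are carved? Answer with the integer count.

voxel count = 36

initial block: 5^3 = 125
step 1: project along z, AND mask (13/25) → |grid| = 65
step 2: project along y, AND mask (15/25) → |grid| = 36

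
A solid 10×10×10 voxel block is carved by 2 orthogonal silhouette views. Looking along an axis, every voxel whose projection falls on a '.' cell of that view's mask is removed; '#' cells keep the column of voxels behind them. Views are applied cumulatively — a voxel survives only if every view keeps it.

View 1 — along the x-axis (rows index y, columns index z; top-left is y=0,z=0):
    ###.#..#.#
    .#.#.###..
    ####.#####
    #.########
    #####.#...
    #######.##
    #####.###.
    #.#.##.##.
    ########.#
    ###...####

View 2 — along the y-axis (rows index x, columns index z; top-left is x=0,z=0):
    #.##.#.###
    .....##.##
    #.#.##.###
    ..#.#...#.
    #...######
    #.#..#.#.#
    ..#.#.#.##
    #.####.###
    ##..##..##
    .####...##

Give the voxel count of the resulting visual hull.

remaining voxels: 417

start: 10×10×10 = 1000 voxels
step 1: project along x, AND mask (74/100) → |grid| = 740
step 2: project along y, AND mask (58/100) → |grid| = 417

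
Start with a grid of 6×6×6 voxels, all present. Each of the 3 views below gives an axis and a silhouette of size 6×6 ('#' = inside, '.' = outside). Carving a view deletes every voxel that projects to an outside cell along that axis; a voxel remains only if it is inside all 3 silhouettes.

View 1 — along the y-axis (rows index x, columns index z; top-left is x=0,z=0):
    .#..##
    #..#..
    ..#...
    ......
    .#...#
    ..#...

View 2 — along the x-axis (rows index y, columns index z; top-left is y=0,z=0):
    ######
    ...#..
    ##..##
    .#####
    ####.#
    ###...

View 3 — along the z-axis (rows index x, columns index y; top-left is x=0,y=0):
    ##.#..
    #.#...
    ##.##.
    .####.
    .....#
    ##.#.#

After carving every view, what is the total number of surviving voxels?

before carving: 216 voxels (6×6×6)
[1] y-view keeps 9 columns → grid now 54
[2] x-view keeps 24 columns → grid now 37
[3] z-view keeps 18 columns → grid now 16

remaining voxels: 16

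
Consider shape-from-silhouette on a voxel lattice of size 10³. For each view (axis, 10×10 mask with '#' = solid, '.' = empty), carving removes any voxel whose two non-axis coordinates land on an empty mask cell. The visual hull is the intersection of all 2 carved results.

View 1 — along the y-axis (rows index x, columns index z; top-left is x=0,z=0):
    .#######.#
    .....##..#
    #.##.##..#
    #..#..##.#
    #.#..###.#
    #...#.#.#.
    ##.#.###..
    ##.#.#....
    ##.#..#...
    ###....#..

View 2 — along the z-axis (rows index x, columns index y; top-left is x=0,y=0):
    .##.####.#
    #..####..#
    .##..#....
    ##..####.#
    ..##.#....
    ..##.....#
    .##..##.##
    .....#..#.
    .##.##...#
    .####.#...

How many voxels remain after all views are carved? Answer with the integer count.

241 voxels

full grid |V| = 1000
V1 y: intersect with XZ mask (50 set) -- 500 left
V2 z: intersect with XY mask (47 set) -- 241 left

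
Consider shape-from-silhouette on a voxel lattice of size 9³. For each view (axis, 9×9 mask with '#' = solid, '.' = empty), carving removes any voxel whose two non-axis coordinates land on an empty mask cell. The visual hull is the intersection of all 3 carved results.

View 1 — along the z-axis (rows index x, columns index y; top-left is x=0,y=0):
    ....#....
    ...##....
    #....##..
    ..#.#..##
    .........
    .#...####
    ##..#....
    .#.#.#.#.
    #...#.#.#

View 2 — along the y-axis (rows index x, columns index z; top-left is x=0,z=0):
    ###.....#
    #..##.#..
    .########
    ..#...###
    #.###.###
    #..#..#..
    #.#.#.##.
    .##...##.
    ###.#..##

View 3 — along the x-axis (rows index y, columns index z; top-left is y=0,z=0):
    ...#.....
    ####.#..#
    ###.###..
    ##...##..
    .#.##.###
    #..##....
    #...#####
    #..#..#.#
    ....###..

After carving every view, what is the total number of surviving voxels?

52 voxels

before carving: 729 voxels (9×9×9)
after view 1 [z-axis, 26 of 81 cells solid] → remaining = 234
after view 2 [y-axis, 45 of 81 cells solid] → remaining = 122
after view 3 [x-axis, 39 of 81 cells solid] → remaining = 52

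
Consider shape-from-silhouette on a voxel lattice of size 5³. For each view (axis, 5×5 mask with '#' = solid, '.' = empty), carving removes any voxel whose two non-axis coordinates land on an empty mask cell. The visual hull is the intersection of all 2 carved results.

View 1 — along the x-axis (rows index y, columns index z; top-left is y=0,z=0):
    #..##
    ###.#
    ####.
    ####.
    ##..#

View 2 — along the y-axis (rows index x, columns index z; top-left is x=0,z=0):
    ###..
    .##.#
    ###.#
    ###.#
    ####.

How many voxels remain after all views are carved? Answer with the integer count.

|visual hull| = 67

start: 5×5×5 = 125 voxels
after view 1 [x-axis, 18 of 25 cells solid] → remaining = 90
after view 2 [y-axis, 18 of 25 cells solid] → remaining = 67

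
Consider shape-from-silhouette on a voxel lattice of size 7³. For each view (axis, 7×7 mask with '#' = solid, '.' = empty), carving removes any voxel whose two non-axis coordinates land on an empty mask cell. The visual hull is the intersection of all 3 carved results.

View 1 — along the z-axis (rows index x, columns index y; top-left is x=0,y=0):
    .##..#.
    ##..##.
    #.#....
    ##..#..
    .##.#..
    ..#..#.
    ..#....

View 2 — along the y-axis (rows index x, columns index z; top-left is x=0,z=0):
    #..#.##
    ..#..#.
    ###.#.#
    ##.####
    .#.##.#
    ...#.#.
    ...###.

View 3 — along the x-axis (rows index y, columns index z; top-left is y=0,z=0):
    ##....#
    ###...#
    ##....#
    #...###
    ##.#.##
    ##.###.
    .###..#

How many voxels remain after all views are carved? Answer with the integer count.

36 voxels

initial block: 7^3 = 343
carve view 1 (along z, XY-mask fill 18/49): 126 voxels remain
carve view 2 (along y, XZ-mask fill 26/49): 67 voxels remain
carve view 3 (along x, YZ-mask fill 28/49): 36 voxels remain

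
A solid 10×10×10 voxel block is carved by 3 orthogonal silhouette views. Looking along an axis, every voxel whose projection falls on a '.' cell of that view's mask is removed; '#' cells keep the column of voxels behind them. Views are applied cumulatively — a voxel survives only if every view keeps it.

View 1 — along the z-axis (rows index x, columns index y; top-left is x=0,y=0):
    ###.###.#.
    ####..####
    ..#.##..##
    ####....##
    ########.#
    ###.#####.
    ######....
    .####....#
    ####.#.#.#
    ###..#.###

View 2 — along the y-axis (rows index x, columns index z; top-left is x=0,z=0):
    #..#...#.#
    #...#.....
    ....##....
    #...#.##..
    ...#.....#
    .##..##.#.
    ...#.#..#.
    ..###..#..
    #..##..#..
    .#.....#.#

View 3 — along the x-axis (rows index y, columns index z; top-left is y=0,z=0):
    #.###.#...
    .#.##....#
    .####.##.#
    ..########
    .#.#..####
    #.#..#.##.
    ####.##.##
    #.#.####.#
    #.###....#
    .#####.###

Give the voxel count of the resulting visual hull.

initial block: 10^3 = 1000
carve view 1 (along z, XY-mask fill 68/100): 680 voxels remain
carve view 2 (along y, XZ-mask fill 33/100): 223 voxels remain
carve view 3 (along x, YZ-mask fill 63/100): 140 voxels remain

voxel count = 140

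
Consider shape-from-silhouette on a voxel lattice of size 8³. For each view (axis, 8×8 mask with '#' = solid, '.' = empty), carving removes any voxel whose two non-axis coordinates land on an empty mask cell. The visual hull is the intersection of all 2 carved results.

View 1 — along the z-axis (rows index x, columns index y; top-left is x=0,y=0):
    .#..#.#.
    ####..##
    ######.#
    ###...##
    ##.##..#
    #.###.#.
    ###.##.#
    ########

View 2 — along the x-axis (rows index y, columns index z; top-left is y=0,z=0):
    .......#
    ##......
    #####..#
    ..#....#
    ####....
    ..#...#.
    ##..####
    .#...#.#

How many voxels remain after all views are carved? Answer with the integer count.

before carving: 512 voxels (8×8×8)
[1] z-view keeps 45 columns → grid now 360
[2] x-view keeps 26 columns → grid now 145

|visual hull| = 145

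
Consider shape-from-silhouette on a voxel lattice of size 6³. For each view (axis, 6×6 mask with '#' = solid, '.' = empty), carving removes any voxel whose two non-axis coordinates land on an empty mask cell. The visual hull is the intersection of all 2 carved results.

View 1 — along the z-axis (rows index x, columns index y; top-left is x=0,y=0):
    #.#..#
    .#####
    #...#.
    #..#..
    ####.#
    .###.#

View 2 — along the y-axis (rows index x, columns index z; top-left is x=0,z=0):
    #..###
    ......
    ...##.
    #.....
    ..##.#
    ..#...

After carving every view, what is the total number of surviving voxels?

initial block: 6^3 = 216
V1 z: intersect with XY mask (21 set) -- 126 left
V2 y: intersect with XZ mask (11 set) -- 37 left

37 voxels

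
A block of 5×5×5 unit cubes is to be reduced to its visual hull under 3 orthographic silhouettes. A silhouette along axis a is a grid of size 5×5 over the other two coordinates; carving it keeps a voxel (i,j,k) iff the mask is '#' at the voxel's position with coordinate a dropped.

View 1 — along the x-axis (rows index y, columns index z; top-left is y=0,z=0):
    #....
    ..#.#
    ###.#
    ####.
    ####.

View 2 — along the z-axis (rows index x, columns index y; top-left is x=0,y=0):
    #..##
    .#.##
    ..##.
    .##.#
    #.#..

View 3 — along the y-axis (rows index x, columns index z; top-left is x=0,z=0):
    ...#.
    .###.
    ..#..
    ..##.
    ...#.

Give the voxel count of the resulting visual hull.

15 voxels

initial block: 5^3 = 125
after view 1 [x-axis, 15 of 25 cells solid] → remaining = 75
after view 2 [z-axis, 13 of 25 cells solid] → remaining = 42
after view 3 [y-axis, 8 of 25 cells solid] → remaining = 15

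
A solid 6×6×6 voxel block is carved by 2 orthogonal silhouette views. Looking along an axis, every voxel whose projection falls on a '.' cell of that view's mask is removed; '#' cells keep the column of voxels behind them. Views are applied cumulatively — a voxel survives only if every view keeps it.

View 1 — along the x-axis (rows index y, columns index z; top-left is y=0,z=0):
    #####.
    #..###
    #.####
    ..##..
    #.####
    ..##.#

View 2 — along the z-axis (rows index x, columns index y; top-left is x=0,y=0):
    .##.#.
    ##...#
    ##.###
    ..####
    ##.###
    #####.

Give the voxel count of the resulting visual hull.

full grid |V| = 216
V1 x: intersect with YZ mask (24 set) -- 144 left
V2 z: intersect with XY mask (25 set) -- 100 left

voxel count = 100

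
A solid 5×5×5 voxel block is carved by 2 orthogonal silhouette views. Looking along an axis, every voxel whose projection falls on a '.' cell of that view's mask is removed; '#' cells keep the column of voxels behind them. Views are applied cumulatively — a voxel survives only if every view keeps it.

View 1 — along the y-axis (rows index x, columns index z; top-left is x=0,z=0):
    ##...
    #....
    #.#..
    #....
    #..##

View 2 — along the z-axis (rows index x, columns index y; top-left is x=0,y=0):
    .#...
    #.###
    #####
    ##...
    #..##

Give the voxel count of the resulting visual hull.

|visual hull| = 27

full grid |V| = 125
[1] y-view keeps 9 columns → grid now 45
[2] z-view keeps 15 columns → grid now 27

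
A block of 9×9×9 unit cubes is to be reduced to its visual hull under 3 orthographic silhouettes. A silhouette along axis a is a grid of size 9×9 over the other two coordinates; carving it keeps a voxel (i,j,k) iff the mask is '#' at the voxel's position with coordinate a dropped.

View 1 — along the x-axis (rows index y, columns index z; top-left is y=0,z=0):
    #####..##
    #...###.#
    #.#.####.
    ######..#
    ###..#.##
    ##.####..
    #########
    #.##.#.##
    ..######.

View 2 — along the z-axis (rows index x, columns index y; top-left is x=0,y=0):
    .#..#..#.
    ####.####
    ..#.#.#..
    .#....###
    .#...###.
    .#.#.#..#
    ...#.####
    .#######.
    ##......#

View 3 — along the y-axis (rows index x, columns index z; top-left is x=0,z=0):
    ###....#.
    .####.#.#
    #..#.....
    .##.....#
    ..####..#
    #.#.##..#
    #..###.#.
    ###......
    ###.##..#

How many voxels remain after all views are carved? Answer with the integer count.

initial block: 9^3 = 729
V1 x: intersect with YZ mask (58 set) -- 522 left
V2 z: intersect with XY mask (41 set) -- 263 left
V3 y: intersect with XZ mask (39 set) -- 131 left

remaining voxels: 131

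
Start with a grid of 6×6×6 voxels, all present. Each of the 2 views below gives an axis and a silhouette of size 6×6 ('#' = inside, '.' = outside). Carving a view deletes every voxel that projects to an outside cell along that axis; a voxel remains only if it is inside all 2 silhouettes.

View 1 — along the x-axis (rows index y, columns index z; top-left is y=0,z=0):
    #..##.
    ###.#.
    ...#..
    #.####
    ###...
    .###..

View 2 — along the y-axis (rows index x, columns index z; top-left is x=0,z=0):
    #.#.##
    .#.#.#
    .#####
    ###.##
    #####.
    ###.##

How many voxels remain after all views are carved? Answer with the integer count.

start: 6×6×6 = 216 voxels
step 1: project along x, AND mask (19/36) → |grid| = 114
step 2: project along y, AND mask (27/36) → |grid| = 83

remaining voxels: 83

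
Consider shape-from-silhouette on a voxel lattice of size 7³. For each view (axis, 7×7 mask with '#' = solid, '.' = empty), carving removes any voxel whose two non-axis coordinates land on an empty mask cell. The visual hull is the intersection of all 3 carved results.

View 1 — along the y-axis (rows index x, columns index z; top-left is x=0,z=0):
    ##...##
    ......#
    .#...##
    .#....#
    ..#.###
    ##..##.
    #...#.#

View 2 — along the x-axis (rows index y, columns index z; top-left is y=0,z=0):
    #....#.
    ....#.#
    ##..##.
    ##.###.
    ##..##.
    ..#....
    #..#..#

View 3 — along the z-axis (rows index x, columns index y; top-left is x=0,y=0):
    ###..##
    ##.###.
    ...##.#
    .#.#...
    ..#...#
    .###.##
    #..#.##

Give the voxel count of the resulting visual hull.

34 voxels

full grid |V| = 343
V1 y: intersect with XZ mask (21 set) -- 147 left
V2 x: intersect with YZ mask (21 set) -- 68 left
V3 z: intersect with XY mask (26 set) -- 34 left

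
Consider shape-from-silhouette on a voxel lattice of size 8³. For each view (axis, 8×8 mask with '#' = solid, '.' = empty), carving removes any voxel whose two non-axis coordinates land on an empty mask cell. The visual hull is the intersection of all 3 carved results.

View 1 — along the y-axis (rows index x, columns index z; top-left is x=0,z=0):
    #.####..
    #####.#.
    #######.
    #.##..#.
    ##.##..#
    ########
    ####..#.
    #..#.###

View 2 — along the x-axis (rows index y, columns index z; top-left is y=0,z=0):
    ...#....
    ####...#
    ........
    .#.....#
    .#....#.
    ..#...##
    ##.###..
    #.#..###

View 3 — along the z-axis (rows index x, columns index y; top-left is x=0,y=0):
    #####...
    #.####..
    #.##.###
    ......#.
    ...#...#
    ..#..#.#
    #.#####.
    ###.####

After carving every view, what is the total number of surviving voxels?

full grid |V| = 512
  1. axis=1 (XZ plane), |mask|=45  ⇒  voxels=360
  2. axis=0 (YZ plane), |mask|=23  ⇒  voxels=129
  3. axis=2 (XY plane), |mask|=35  ⇒  voxels=60

remaining voxels: 60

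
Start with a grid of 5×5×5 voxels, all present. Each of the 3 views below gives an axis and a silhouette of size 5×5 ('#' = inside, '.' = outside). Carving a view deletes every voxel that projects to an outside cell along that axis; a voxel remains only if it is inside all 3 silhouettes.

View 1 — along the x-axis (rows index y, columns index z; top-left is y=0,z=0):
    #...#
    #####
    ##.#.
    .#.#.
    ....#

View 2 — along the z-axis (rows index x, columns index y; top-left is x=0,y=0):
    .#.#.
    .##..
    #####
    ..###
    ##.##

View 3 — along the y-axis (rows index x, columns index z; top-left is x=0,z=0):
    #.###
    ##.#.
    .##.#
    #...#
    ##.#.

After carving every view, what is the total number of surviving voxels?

initial block: 5^3 = 125
step 1: project along x, AND mask (13/25) → |grid| = 65
step 2: project along z, AND mask (16/25) → |grid| = 44
step 3: project along y, AND mask (15/25) → |grid| = 26

remaining voxels: 26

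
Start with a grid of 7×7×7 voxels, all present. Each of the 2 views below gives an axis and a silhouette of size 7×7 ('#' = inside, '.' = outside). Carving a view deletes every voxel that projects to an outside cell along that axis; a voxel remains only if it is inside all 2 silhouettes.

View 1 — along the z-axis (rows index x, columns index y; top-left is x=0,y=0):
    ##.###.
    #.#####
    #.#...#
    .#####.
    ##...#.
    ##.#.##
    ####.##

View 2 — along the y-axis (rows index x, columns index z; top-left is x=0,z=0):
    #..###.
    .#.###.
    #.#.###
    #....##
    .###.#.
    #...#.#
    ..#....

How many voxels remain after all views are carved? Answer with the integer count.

remaining voxels: 107

start: 7×7×7 = 343 voxels
after view 1 [z-axis, 33 of 49 cells solid] → remaining = 231
after view 2 [y-axis, 24 of 49 cells solid] → remaining = 107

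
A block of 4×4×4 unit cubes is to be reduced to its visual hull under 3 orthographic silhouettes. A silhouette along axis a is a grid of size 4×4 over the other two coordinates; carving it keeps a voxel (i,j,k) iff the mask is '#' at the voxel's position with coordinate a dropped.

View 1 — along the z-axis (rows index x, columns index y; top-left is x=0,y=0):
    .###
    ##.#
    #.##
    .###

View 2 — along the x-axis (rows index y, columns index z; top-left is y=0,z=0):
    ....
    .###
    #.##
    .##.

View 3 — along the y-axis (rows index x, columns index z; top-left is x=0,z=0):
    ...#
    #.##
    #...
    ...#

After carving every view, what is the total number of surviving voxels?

start: 4×4×4 = 64 voxels
carve view 1 (along z, XY-mask fill 12/16): 48 voxels remain
carve view 2 (along x, YZ-mask fill 8/16): 26 voxels remain
carve view 3 (along y, XZ-mask fill 6/16): 8 voxels remain

|visual hull| = 8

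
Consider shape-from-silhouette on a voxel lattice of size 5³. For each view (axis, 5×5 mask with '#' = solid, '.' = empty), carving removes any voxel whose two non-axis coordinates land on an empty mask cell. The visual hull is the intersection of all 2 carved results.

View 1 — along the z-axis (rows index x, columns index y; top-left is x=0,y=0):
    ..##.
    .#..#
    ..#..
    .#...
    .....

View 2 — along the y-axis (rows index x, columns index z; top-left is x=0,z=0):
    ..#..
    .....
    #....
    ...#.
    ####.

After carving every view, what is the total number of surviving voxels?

initial block: 5^3 = 125
[1] z-view keeps 6 columns → grid now 30
[2] y-view keeps 7 columns → grid now 4

|visual hull| = 4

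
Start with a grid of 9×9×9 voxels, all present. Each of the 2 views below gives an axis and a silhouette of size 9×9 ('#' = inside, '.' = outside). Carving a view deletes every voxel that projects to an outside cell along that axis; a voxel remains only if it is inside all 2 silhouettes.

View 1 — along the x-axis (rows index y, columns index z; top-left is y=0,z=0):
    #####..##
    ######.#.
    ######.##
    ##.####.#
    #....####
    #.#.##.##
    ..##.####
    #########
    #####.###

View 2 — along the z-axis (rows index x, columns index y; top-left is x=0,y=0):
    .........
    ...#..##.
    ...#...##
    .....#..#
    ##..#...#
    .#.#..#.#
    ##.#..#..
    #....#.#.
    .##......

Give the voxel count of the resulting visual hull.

remaining voxels: 179

start: 9×9×9 = 729 voxels
  1. axis=0 (YZ plane), |mask|=63  ⇒  voxels=567
  2. axis=2 (XY plane), |mask|=25  ⇒  voxels=179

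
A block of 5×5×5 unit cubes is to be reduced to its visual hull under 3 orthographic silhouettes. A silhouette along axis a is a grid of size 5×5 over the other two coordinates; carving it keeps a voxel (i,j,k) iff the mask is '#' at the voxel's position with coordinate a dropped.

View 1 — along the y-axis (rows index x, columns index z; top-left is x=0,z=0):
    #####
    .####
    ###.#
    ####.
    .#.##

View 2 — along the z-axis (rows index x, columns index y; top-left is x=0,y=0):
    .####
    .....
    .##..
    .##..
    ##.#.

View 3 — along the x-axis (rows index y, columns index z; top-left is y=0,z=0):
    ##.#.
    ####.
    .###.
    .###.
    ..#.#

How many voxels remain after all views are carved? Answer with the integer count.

|visual hull| = 30

full grid |V| = 125
carve view 1 (along y, XZ-mask fill 20/25): 100 voxels remain
carve view 2 (along z, XY-mask fill 11/25): 45 voxels remain
carve view 3 (along x, YZ-mask fill 15/25): 30 voxels remain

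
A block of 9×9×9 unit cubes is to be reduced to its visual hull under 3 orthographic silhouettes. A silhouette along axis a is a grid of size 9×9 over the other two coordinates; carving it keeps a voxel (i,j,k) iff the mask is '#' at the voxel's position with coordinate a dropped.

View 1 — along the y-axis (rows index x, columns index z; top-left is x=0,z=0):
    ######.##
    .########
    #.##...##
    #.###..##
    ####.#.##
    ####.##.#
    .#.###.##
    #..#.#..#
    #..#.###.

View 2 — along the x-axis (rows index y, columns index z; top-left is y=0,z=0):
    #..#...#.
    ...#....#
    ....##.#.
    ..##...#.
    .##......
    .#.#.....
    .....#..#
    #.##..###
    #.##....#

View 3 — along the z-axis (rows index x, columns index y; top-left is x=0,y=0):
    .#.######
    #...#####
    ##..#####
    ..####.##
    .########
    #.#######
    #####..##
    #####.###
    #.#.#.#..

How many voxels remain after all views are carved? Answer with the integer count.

|visual hull| = 146

initial block: 9^3 = 729
V1 y: intersect with XZ mask (56 set) -- 504 left
V2 x: intersect with YZ mask (27 set) -- 190 left
V3 z: intersect with XY mask (61 set) -- 146 left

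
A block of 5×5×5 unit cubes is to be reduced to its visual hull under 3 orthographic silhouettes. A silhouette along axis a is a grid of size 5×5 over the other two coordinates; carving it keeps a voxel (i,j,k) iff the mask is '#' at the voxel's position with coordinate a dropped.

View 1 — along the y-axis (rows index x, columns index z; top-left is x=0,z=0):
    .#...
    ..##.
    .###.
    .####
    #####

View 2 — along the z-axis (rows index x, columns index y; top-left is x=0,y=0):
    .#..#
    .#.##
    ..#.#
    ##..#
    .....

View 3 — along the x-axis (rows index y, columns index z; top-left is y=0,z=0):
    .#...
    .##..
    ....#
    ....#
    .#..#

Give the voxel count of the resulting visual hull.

|visual hull| = 9

initial block: 5^3 = 125
after view 1 [y-axis, 15 of 25 cells solid] → remaining = 75
after view 2 [z-axis, 10 of 25 cells solid] → remaining = 26
after view 3 [x-axis, 7 of 25 cells solid] → remaining = 9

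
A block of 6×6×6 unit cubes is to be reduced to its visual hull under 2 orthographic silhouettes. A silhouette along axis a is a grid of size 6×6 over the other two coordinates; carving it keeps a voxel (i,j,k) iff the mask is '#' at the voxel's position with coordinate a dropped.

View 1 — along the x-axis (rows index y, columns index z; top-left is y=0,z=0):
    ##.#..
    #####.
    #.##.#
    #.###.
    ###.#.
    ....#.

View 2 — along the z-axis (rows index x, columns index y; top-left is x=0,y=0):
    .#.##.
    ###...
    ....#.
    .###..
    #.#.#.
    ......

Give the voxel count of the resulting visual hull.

initial block: 6^3 = 216
[1] x-view keeps 21 columns → grid now 126
[2] z-view keeps 13 columns → grid now 53

remaining voxels: 53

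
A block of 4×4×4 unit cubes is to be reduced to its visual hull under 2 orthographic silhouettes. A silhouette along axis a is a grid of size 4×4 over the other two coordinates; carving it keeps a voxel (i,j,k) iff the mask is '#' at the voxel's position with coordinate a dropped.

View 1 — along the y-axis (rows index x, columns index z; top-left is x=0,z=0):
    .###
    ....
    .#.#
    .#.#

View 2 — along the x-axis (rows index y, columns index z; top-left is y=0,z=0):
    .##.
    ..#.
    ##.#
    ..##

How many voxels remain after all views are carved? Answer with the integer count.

before carving: 64 voxels (4×4×4)
step 1: project along y, AND mask (7/16) → |grid| = 28
step 2: project along x, AND mask (8/16) → |grid| = 15

15 voxels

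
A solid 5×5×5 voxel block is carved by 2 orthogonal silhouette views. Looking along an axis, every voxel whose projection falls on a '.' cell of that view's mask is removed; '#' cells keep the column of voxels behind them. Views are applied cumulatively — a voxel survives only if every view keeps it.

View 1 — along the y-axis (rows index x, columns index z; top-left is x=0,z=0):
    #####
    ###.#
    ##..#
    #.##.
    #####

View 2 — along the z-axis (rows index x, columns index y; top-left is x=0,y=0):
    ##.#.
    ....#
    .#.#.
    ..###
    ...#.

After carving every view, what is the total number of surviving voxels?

before carving: 125 voxels (5×5×5)
after view 1 [y-axis, 20 of 25 cells solid] → remaining = 100
after view 2 [z-axis, 10 of 25 cells solid] → remaining = 39

remaining voxels: 39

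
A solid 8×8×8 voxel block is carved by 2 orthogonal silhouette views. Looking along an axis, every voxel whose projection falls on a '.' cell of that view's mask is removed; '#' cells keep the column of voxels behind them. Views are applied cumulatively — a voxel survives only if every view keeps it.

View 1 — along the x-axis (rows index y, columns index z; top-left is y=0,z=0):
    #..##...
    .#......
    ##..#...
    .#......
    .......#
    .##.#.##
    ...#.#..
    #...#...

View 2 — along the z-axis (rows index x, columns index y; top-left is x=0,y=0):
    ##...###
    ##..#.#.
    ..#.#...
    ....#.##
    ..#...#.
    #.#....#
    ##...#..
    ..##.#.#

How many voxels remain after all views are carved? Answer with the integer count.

|visual hull| = 62

start: 8×8×8 = 512 voxels
after view 1 [x-axis, 18 of 64 cells solid] → remaining = 144
after view 2 [z-axis, 26 of 64 cells solid] → remaining = 62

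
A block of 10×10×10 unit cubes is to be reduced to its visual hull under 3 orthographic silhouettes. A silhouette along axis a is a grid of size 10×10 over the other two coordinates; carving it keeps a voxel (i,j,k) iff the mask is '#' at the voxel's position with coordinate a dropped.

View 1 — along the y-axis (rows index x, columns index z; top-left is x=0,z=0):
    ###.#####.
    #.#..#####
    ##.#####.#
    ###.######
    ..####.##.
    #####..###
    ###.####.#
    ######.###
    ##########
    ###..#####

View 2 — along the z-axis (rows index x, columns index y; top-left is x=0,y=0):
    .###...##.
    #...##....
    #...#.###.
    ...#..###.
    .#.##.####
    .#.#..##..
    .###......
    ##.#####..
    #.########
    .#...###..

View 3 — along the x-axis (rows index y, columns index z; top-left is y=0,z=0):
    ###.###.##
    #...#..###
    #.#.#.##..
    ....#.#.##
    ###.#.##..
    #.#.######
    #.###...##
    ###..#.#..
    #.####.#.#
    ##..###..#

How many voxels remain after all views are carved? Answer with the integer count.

remaining voxels: 249

start: 10×10×10 = 1000 voxels
V1 y: intersect with XZ mask (81 set) -- 810 left
V2 z: intersect with XY mask (51 set) -- 420 left
V3 x: intersect with YZ mask (60 set) -- 249 left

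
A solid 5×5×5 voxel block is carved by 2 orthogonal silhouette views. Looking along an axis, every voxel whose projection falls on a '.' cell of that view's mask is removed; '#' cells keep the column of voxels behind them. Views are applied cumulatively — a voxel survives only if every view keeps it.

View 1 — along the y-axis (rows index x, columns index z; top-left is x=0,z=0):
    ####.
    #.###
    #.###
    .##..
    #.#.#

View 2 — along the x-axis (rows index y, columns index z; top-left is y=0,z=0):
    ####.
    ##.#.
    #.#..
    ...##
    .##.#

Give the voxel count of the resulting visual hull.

48 voxels

initial block: 5^3 = 125
step 1: project along y, AND mask (17/25) → |grid| = 85
step 2: project along x, AND mask (14/25) → |grid| = 48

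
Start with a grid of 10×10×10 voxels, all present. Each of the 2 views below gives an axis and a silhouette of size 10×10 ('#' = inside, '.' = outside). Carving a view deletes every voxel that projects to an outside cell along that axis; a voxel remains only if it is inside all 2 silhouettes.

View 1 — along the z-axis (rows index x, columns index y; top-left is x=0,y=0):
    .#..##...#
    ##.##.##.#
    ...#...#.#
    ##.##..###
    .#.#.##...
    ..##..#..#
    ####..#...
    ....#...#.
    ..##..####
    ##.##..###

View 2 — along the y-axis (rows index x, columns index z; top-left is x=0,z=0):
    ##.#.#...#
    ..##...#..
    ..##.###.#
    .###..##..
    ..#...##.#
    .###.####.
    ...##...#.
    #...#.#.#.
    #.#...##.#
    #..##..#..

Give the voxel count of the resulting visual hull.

219 voxels

before carving: 1000 voxels (10×10×10)
after view 1 [z-axis, 49 of 100 cells solid] → remaining = 490
after view 2 [y-axis, 46 of 100 cells solid] → remaining = 219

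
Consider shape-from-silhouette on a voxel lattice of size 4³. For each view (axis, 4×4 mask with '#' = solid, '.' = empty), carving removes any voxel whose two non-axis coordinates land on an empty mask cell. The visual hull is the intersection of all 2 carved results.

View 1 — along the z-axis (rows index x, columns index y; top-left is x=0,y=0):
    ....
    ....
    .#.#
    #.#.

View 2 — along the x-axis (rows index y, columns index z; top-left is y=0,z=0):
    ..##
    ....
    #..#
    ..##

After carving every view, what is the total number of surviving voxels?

remaining voxels: 6

start: 4×4×4 = 64 voxels
step 1: project along z, AND mask (4/16) → |grid| = 16
step 2: project along x, AND mask (6/16) → |grid| = 6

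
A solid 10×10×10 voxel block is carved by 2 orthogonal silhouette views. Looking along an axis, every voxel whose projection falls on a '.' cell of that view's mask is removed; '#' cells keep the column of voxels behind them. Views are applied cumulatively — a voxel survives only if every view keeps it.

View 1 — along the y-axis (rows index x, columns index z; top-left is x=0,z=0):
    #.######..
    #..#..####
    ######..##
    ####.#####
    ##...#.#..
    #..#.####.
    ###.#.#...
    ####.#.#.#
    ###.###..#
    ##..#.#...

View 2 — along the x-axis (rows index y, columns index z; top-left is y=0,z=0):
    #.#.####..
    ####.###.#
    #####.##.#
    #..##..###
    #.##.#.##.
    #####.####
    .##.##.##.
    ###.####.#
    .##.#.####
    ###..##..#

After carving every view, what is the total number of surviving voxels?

remaining voxels: 448

before carving: 1000 voxels (10×10×10)
[1] y-view keeps 63 columns → grid now 630
[2] x-view keeps 70 columns → grid now 448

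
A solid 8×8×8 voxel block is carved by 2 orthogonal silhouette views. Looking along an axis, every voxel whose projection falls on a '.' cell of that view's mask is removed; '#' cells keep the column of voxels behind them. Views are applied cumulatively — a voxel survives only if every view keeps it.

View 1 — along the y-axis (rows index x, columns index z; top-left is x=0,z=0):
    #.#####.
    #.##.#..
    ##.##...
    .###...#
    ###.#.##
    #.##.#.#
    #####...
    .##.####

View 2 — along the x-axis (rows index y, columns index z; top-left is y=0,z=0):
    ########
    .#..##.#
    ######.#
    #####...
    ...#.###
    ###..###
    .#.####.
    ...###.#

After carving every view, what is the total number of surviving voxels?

212 voxels

before carving: 512 voxels (8×8×8)
carve view 1 (along y, XZ-mask fill 40/64): 320 voxels remain
carve view 2 (along x, YZ-mask fill 43/64): 212 voxels remain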